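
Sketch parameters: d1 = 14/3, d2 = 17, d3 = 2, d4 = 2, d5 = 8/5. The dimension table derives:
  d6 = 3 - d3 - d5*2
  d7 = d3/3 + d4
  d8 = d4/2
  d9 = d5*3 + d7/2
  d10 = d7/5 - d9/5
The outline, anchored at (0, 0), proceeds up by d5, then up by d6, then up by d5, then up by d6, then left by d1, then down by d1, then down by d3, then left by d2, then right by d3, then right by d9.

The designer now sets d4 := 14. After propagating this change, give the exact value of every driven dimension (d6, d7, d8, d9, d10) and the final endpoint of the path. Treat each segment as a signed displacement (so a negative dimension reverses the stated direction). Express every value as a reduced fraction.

Apply edit: d4 := 14
  d6 = 3 - d3 - d5*2 = -11/5
  d7 = d3/3 + d4 = 44/3
  d8 = d4/2 = 7
  d9 = d5*3 + d7/2 = 182/15
  d10 = d7/5 - d9/5 = 38/75
Walk from origin (0, 0):
  seg 1: up by d5 = 8/5 → (0, 8/5)
  seg 2: up by d6 = -11/5 → (0, -3/5)
  seg 3: up by d5 = 8/5 → (0, 1)
  seg 4: up by d6 = -11/5 → (0, -6/5)
  seg 5: left by d1 = 14/3 → (-14/3, -6/5)
  seg 6: down by d1 = 14/3 → (-14/3, -88/15)
  seg 7: down by d3 = 2 → (-14/3, -118/15)
  seg 8: left by d2 = 17 → (-65/3, -118/15)
  seg 9: right by d3 = 2 → (-59/3, -118/15)
  seg 10: right by d9 = 182/15 → (-113/15, -118/15)

d6 = -11/5
d7 = 44/3
d8 = 7
d9 = 182/15
d10 = 38/75
endpoint = (-113/15, -118/15)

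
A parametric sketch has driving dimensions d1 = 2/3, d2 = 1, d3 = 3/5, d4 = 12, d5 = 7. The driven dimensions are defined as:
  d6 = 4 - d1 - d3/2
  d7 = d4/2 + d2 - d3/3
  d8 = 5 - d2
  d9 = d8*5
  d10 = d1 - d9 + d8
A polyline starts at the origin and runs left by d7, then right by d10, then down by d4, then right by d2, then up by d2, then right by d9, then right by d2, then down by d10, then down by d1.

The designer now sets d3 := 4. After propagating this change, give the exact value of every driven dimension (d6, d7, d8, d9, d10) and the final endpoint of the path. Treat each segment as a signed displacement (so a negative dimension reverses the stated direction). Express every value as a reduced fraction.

d6 = 4/3
d7 = 17/3
d8 = 4
d9 = 20
d10 = -46/3
endpoint = (1, 11/3)

Apply edit: d3 := 4
  d6 = 4 - d1 - d3/2 = 4/3
  d7 = d4/2 + d2 - d3/3 = 17/3
  d8 = 5 - d2 = 4
  d9 = d8*5 = 20
  d10 = d1 - d9 + d8 = -46/3
Walk from origin (0, 0):
  seg 1: left by d7 = 17/3 → (-17/3, 0)
  seg 2: right by d10 = -46/3 → (-21, 0)
  seg 3: down by d4 = 12 → (-21, -12)
  seg 4: right by d2 = 1 → (-20, -12)
  seg 5: up by d2 = 1 → (-20, -11)
  seg 6: right by d9 = 20 → (0, -11)
  seg 7: right by d2 = 1 → (1, -11)
  seg 8: down by d10 = -46/3 → (1, 13/3)
  seg 9: down by d1 = 2/3 → (1, 11/3)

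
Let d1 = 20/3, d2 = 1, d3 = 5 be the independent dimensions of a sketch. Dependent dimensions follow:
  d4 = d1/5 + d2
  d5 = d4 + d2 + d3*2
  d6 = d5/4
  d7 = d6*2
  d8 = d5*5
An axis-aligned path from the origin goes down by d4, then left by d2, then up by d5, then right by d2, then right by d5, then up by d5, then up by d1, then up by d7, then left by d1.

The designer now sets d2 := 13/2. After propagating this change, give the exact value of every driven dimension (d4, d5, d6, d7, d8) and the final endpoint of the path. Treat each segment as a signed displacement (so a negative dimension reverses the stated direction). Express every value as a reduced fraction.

d4 = 47/6
d5 = 73/3
d6 = 73/12
d7 = 73/6
d8 = 365/3
endpoint = (53/3, 179/3)

Apply edit: d2 := 13/2
  d4 = d1/5 + d2 = 47/6
  d5 = d4 + d2 + d3*2 = 73/3
  d6 = d5/4 = 73/12
  d7 = d6*2 = 73/6
  d8 = d5*5 = 365/3
Walk from origin (0, 0):
  seg 1: down by d4 = 47/6 → (0, -47/6)
  seg 2: left by d2 = 13/2 → (-13/2, -47/6)
  seg 3: up by d5 = 73/3 → (-13/2, 33/2)
  seg 4: right by d2 = 13/2 → (0, 33/2)
  seg 5: right by d5 = 73/3 → (73/3, 33/2)
  seg 6: up by d5 = 73/3 → (73/3, 245/6)
  seg 7: up by d1 = 20/3 → (73/3, 95/2)
  seg 8: up by d7 = 73/6 → (73/3, 179/3)
  seg 9: left by d1 = 20/3 → (53/3, 179/3)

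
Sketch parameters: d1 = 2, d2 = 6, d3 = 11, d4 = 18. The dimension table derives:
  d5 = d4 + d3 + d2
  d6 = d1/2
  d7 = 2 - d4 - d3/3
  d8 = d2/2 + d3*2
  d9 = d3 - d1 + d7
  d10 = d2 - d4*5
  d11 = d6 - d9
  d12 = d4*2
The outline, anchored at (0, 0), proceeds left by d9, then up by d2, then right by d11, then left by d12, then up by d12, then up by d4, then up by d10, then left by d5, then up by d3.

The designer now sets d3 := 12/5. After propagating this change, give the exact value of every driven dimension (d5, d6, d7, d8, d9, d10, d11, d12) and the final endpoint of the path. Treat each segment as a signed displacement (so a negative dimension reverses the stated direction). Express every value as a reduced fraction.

Apply edit: d3 := 12/5
  d5 = d4 + d3 + d2 = 132/5
  d6 = d1/2 = 1
  d7 = 2 - d4 - d3/3 = -84/5
  d8 = d2/2 + d3*2 = 39/5
  d9 = d3 - d1 + d7 = -82/5
  d10 = d2 - d4*5 = -84
  d11 = d6 - d9 = 87/5
  d12 = d4*2 = 36
Walk from origin (0, 0):
  seg 1: left by d9 = -82/5 → (82/5, 0)
  seg 2: up by d2 = 6 → (82/5, 6)
  seg 3: right by d11 = 87/5 → (169/5, 6)
  seg 4: left by d12 = 36 → (-11/5, 6)
  seg 5: up by d12 = 36 → (-11/5, 42)
  seg 6: up by d4 = 18 → (-11/5, 60)
  seg 7: up by d10 = -84 → (-11/5, -24)
  seg 8: left by d5 = 132/5 → (-143/5, -24)
  seg 9: up by d3 = 12/5 → (-143/5, -108/5)

d5 = 132/5
d6 = 1
d7 = -84/5
d8 = 39/5
d9 = -82/5
d10 = -84
d11 = 87/5
d12 = 36
endpoint = (-143/5, -108/5)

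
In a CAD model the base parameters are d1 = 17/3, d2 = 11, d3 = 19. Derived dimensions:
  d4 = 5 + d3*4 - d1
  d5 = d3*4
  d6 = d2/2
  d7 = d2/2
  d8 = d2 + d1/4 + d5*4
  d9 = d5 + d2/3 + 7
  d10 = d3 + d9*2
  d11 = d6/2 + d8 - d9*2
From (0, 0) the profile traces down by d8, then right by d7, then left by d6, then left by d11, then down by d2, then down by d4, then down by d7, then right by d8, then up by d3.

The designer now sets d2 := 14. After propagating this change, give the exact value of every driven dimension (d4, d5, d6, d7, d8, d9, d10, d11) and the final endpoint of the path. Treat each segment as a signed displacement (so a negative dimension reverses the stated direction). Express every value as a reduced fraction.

Apply edit: d2 := 14
  d4 = 5 + d3*4 - d1 = 226/3
  d5 = d3*4 = 76
  d6 = d2/2 = 7
  d7 = d2/2 = 7
  d8 = d2 + d1/4 + d5*4 = 3833/12
  d9 = d5 + d2/3 + 7 = 263/3
  d10 = d3 + d9*2 = 583/3
  d11 = d6/2 + d8 - d9*2 = 1771/12
Walk from origin (0, 0):
  seg 1: down by d8 = 3833/12 → (0, -3833/12)
  seg 2: right by d7 = 7 → (7, -3833/12)
  seg 3: left by d6 = 7 → (0, -3833/12)
  seg 4: left by d11 = 1771/12 → (-1771/12, -3833/12)
  seg 5: down by d2 = 14 → (-1771/12, -4001/12)
  seg 6: down by d4 = 226/3 → (-1771/12, -1635/4)
  seg 7: down by d7 = 7 → (-1771/12, -1663/4)
  seg 8: right by d8 = 3833/12 → (1031/6, -1663/4)
  seg 9: up by d3 = 19 → (1031/6, -1587/4)

d4 = 226/3
d5 = 76
d6 = 7
d7 = 7
d8 = 3833/12
d9 = 263/3
d10 = 583/3
d11 = 1771/12
endpoint = (1031/6, -1587/4)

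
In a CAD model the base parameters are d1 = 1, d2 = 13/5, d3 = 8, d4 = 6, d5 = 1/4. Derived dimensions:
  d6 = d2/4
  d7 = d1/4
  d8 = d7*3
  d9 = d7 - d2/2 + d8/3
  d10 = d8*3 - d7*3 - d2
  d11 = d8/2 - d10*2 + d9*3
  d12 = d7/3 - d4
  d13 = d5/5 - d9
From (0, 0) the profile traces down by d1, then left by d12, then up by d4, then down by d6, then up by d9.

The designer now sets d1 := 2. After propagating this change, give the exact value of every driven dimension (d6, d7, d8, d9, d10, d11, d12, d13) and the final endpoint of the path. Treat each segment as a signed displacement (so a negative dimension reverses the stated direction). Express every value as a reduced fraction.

Apply edit: d1 := 2
  d6 = d2/4 = 13/20
  d7 = d1/4 = 1/2
  d8 = d7*3 = 3/2
  d9 = d7 - d2/2 + d8/3 = -3/10
  d10 = d8*3 - d7*3 - d2 = 2/5
  d11 = d8/2 - d10*2 + d9*3 = -19/20
  d12 = d7/3 - d4 = -35/6
  d13 = d5/5 - d9 = 7/20
Walk from origin (0, 0):
  seg 1: down by d1 = 2 → (0, -2)
  seg 2: left by d12 = -35/6 → (35/6, -2)
  seg 3: up by d4 = 6 → (35/6, 4)
  seg 4: down by d6 = 13/20 → (35/6, 67/20)
  seg 5: up by d9 = -3/10 → (35/6, 61/20)

d6 = 13/20
d7 = 1/2
d8 = 3/2
d9 = -3/10
d10 = 2/5
d11 = -19/20
d12 = -35/6
d13 = 7/20
endpoint = (35/6, 61/20)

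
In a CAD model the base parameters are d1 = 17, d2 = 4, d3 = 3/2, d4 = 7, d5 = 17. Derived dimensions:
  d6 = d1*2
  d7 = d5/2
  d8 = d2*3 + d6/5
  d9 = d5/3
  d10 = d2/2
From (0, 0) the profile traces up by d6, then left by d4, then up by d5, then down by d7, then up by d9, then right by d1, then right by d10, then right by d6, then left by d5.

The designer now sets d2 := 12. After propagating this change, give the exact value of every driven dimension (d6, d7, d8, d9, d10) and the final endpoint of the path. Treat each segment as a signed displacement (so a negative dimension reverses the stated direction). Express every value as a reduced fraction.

Apply edit: d2 := 12
  d6 = d1*2 = 34
  d7 = d5/2 = 17/2
  d8 = d2*3 + d6/5 = 214/5
  d9 = d5/3 = 17/3
  d10 = d2/2 = 6
Walk from origin (0, 0):
  seg 1: up by d6 = 34 → (0, 34)
  seg 2: left by d4 = 7 → (-7, 34)
  seg 3: up by d5 = 17 → (-7, 51)
  seg 4: down by d7 = 17/2 → (-7, 85/2)
  seg 5: up by d9 = 17/3 → (-7, 289/6)
  seg 6: right by d1 = 17 → (10, 289/6)
  seg 7: right by d10 = 6 → (16, 289/6)
  seg 8: right by d6 = 34 → (50, 289/6)
  seg 9: left by d5 = 17 → (33, 289/6)

d6 = 34
d7 = 17/2
d8 = 214/5
d9 = 17/3
d10 = 6
endpoint = (33, 289/6)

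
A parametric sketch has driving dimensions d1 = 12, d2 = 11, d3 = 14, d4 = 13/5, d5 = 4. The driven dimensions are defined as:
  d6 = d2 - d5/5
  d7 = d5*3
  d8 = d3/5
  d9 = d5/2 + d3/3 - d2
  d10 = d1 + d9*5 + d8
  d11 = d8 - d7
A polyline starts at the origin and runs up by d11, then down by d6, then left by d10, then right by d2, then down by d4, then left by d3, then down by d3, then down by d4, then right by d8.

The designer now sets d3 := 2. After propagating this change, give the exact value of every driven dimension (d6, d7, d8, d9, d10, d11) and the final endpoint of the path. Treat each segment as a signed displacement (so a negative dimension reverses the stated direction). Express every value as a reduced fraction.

d6 = 51/5
d7 = 12
d8 = 2/5
d9 = -25/3
d10 = -439/15
d11 = -58/5
endpoint = (116/3, -29)

Apply edit: d3 := 2
  d6 = d2 - d5/5 = 51/5
  d7 = d5*3 = 12
  d8 = d3/5 = 2/5
  d9 = d5/2 + d3/3 - d2 = -25/3
  d10 = d1 + d9*5 + d8 = -439/15
  d11 = d8 - d7 = -58/5
Walk from origin (0, 0):
  seg 1: up by d11 = -58/5 → (0, -58/5)
  seg 2: down by d6 = 51/5 → (0, -109/5)
  seg 3: left by d10 = -439/15 → (439/15, -109/5)
  seg 4: right by d2 = 11 → (604/15, -109/5)
  seg 5: down by d4 = 13/5 → (604/15, -122/5)
  seg 6: left by d3 = 2 → (574/15, -122/5)
  seg 7: down by d3 = 2 → (574/15, -132/5)
  seg 8: down by d4 = 13/5 → (574/15, -29)
  seg 9: right by d8 = 2/5 → (116/3, -29)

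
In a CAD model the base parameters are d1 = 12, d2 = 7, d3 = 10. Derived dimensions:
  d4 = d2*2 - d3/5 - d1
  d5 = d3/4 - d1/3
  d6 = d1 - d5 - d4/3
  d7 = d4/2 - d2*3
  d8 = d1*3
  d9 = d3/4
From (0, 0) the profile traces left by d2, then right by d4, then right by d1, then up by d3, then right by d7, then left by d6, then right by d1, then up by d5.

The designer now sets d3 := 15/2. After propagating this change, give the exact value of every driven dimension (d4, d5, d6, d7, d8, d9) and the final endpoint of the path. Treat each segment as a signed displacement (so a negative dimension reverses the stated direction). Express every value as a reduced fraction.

Apply edit: d3 := 15/2
  d4 = d2*2 - d3/5 - d1 = 1/2
  d5 = d3/4 - d1/3 = -17/8
  d6 = d1 - d5 - d4/3 = 335/24
  d7 = d4/2 - d2*3 = -83/4
  d8 = d1*3 = 36
  d9 = d3/4 = 15/8
Walk from origin (0, 0):
  seg 1: left by d2 = 7 → (-7, 0)
  seg 2: right by d4 = 1/2 → (-13/2, 0)
  seg 3: right by d1 = 12 → (11/2, 0)
  seg 4: up by d3 = 15/2 → (11/2, 15/2)
  seg 5: right by d7 = -83/4 → (-61/4, 15/2)
  seg 6: left by d6 = 335/24 → (-701/24, 15/2)
  seg 7: right by d1 = 12 → (-413/24, 15/2)
  seg 8: up by d5 = -17/8 → (-413/24, 43/8)

d4 = 1/2
d5 = -17/8
d6 = 335/24
d7 = -83/4
d8 = 36
d9 = 15/8
endpoint = (-413/24, 43/8)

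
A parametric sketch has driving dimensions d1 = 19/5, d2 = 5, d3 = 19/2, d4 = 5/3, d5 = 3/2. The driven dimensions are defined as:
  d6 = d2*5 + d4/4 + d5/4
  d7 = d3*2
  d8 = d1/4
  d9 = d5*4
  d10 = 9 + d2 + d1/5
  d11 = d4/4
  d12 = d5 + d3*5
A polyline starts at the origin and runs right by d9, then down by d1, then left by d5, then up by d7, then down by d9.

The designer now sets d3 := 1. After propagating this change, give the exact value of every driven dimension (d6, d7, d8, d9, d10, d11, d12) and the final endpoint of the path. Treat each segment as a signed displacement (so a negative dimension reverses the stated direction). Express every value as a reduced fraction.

Apply edit: d3 := 1
  d6 = d2*5 + d4/4 + d5/4 = 619/24
  d7 = d3*2 = 2
  d8 = d1/4 = 19/20
  d9 = d5*4 = 6
  d10 = 9 + d2 + d1/5 = 369/25
  d11 = d4/4 = 5/12
  d12 = d5 + d3*5 = 13/2
Walk from origin (0, 0):
  seg 1: right by d9 = 6 → (6, 0)
  seg 2: down by d1 = 19/5 → (6, -19/5)
  seg 3: left by d5 = 3/2 → (9/2, -19/5)
  seg 4: up by d7 = 2 → (9/2, -9/5)
  seg 5: down by d9 = 6 → (9/2, -39/5)

d6 = 619/24
d7 = 2
d8 = 19/20
d9 = 6
d10 = 369/25
d11 = 5/12
d12 = 13/2
endpoint = (9/2, -39/5)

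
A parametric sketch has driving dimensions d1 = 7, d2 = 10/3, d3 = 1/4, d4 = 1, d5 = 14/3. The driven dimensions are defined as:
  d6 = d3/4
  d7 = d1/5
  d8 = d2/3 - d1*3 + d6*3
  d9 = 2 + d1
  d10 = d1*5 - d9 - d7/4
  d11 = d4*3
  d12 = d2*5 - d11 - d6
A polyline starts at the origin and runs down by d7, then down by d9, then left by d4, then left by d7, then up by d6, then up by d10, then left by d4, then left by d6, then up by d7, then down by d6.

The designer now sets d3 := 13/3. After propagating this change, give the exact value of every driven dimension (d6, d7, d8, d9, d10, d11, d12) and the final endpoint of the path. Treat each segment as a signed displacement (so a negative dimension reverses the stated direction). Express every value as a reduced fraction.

Apply edit: d3 := 13/3
  d6 = d3/4 = 13/12
  d7 = d1/5 = 7/5
  d8 = d2/3 - d1*3 + d6*3 = -599/36
  d9 = 2 + d1 = 9
  d10 = d1*5 - d9 - d7/4 = 513/20
  d11 = d4*3 = 3
  d12 = d2*5 - d11 - d6 = 151/12
Walk from origin (0, 0):
  seg 1: down by d7 = 7/5 → (0, -7/5)
  seg 2: down by d9 = 9 → (0, -52/5)
  seg 3: left by d4 = 1 → (-1, -52/5)
  seg 4: left by d7 = 7/5 → (-12/5, -52/5)
  seg 5: up by d6 = 13/12 → (-12/5, -559/60)
  seg 6: up by d10 = 513/20 → (-12/5, 49/3)
  seg 7: left by d4 = 1 → (-17/5, 49/3)
  seg 8: left by d6 = 13/12 → (-269/60, 49/3)
  seg 9: up by d7 = 7/5 → (-269/60, 266/15)
  seg 10: down by d6 = 13/12 → (-269/60, 333/20)

d6 = 13/12
d7 = 7/5
d8 = -599/36
d9 = 9
d10 = 513/20
d11 = 3
d12 = 151/12
endpoint = (-269/60, 333/20)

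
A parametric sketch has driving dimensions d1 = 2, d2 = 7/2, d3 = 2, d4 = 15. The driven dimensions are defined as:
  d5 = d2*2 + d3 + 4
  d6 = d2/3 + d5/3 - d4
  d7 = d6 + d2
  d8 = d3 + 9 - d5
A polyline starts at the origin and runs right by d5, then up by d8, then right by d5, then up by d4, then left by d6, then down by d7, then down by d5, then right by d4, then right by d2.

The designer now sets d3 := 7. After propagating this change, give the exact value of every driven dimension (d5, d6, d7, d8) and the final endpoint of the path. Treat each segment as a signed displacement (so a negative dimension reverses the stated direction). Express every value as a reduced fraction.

d5 = 18
d6 = -47/6
d7 = -13/3
d8 = -2
endpoint = (187/3, -2/3)

Apply edit: d3 := 7
  d5 = d2*2 + d3 + 4 = 18
  d6 = d2/3 + d5/3 - d4 = -47/6
  d7 = d6 + d2 = -13/3
  d8 = d3 + 9 - d5 = -2
Walk from origin (0, 0):
  seg 1: right by d5 = 18 → (18, 0)
  seg 2: up by d8 = -2 → (18, -2)
  seg 3: right by d5 = 18 → (36, -2)
  seg 4: up by d4 = 15 → (36, 13)
  seg 5: left by d6 = -47/6 → (263/6, 13)
  seg 6: down by d7 = -13/3 → (263/6, 52/3)
  seg 7: down by d5 = 18 → (263/6, -2/3)
  seg 8: right by d4 = 15 → (353/6, -2/3)
  seg 9: right by d2 = 7/2 → (187/3, -2/3)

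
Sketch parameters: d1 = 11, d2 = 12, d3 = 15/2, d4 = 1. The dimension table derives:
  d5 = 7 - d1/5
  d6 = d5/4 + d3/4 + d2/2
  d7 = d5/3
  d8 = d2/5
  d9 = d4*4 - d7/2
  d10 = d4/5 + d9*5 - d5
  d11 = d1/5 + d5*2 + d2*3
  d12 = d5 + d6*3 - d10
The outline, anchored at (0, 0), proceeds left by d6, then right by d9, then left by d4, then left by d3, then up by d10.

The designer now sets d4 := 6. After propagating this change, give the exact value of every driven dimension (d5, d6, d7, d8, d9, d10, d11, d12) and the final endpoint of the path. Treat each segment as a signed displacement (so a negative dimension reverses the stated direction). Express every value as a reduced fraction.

Apply edit: d4 := 6
  d5 = 7 - d1/5 = 24/5
  d6 = d5/4 + d3/4 + d2/2 = 363/40
  d7 = d5/3 = 8/5
  d8 = d2/5 = 12/5
  d9 = d4*4 - d7/2 = 116/5
  d10 = d4/5 + d9*5 - d5 = 562/5
  d11 = d1/5 + d5*2 + d2*3 = 239/5
  d12 = d5 + d6*3 - d10 = -643/8
Walk from origin (0, 0):
  seg 1: left by d6 = 363/40 → (-363/40, 0)
  seg 2: right by d9 = 116/5 → (113/8, 0)
  seg 3: left by d4 = 6 → (65/8, 0)
  seg 4: left by d3 = 15/2 → (5/8, 0)
  seg 5: up by d10 = 562/5 → (5/8, 562/5)

d5 = 24/5
d6 = 363/40
d7 = 8/5
d8 = 12/5
d9 = 116/5
d10 = 562/5
d11 = 239/5
d12 = -643/8
endpoint = (5/8, 562/5)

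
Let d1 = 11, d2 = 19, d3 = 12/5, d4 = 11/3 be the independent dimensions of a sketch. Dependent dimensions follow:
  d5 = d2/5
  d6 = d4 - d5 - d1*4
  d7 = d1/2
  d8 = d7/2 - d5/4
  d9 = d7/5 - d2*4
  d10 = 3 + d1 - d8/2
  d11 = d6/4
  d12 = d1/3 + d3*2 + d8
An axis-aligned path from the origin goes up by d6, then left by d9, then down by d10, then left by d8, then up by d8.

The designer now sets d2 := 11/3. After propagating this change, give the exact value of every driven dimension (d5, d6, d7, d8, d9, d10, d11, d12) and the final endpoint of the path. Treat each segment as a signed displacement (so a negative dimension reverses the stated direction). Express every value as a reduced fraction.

d5 = 11/15
d6 = -616/15
d7 = 11/2
d8 = 77/30
d9 = -407/30
d10 = 763/60
d11 = -154/15
d12 = 331/30
endpoint = (11, -3073/60)

Apply edit: d2 := 11/3
  d5 = d2/5 = 11/15
  d6 = d4 - d5 - d1*4 = -616/15
  d7 = d1/2 = 11/2
  d8 = d7/2 - d5/4 = 77/30
  d9 = d7/5 - d2*4 = -407/30
  d10 = 3 + d1 - d8/2 = 763/60
  d11 = d6/4 = -154/15
  d12 = d1/3 + d3*2 + d8 = 331/30
Walk from origin (0, 0):
  seg 1: up by d6 = -616/15 → (0, -616/15)
  seg 2: left by d9 = -407/30 → (407/30, -616/15)
  seg 3: down by d10 = 763/60 → (407/30, -3227/60)
  seg 4: left by d8 = 77/30 → (11, -3227/60)
  seg 5: up by d8 = 77/30 → (11, -3073/60)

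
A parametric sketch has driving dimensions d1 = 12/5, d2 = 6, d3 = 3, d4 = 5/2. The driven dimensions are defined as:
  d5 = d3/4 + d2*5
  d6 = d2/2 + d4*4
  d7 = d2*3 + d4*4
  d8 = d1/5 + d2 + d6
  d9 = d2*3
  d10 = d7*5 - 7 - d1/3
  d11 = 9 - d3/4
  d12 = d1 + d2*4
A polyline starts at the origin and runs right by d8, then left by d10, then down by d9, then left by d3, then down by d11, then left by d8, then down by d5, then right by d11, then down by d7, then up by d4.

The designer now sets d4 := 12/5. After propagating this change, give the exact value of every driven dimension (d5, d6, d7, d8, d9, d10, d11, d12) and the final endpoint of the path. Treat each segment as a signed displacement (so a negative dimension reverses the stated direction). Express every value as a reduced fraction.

d5 = 123/4
d6 = 63/5
d7 = 138/5
d8 = 477/25
d9 = 18
d10 = 651/5
d11 = 33/4
d12 = 132/5
endpoint = (-2499/20, -411/5)

Apply edit: d4 := 12/5
  d5 = d3/4 + d2*5 = 123/4
  d6 = d2/2 + d4*4 = 63/5
  d7 = d2*3 + d4*4 = 138/5
  d8 = d1/5 + d2 + d6 = 477/25
  d9 = d2*3 = 18
  d10 = d7*5 - 7 - d1/3 = 651/5
  d11 = 9 - d3/4 = 33/4
  d12 = d1 + d2*4 = 132/5
Walk from origin (0, 0):
  seg 1: right by d8 = 477/25 → (477/25, 0)
  seg 2: left by d10 = 651/5 → (-2778/25, 0)
  seg 3: down by d9 = 18 → (-2778/25, -18)
  seg 4: left by d3 = 3 → (-2853/25, -18)
  seg 5: down by d11 = 33/4 → (-2853/25, -105/4)
  seg 6: left by d8 = 477/25 → (-666/5, -105/4)
  seg 7: down by d5 = 123/4 → (-666/5, -57)
  seg 8: right by d11 = 33/4 → (-2499/20, -57)
  seg 9: down by d7 = 138/5 → (-2499/20, -423/5)
  seg 10: up by d4 = 12/5 → (-2499/20, -411/5)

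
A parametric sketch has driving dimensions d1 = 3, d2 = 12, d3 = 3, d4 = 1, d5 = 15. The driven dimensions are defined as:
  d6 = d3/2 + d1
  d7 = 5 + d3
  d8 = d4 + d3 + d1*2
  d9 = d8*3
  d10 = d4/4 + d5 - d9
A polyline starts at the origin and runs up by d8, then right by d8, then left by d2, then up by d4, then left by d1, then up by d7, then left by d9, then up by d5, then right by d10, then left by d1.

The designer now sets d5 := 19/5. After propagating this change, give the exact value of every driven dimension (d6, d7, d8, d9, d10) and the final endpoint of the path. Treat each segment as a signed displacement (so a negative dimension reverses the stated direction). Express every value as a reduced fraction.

d6 = 9/2
d7 = 8
d8 = 10
d9 = 30
d10 = -519/20
endpoint = (-1279/20, 114/5)

Apply edit: d5 := 19/5
  d6 = d3/2 + d1 = 9/2
  d7 = 5 + d3 = 8
  d8 = d4 + d3 + d1*2 = 10
  d9 = d8*3 = 30
  d10 = d4/4 + d5 - d9 = -519/20
Walk from origin (0, 0):
  seg 1: up by d8 = 10 → (0, 10)
  seg 2: right by d8 = 10 → (10, 10)
  seg 3: left by d2 = 12 → (-2, 10)
  seg 4: up by d4 = 1 → (-2, 11)
  seg 5: left by d1 = 3 → (-5, 11)
  seg 6: up by d7 = 8 → (-5, 19)
  seg 7: left by d9 = 30 → (-35, 19)
  seg 8: up by d5 = 19/5 → (-35, 114/5)
  seg 9: right by d10 = -519/20 → (-1219/20, 114/5)
  seg 10: left by d1 = 3 → (-1279/20, 114/5)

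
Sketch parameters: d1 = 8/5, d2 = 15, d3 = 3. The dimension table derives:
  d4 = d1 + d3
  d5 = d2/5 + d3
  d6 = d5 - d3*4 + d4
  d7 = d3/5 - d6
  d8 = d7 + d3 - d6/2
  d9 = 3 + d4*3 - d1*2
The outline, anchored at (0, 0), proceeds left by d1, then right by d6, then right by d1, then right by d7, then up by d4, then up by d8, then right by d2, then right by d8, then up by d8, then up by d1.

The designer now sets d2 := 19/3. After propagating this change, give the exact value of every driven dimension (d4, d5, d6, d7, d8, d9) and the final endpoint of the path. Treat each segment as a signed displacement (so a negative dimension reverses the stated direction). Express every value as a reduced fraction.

d4 = 23/5
d5 = 64/15
d6 = -47/15
d7 = 56/15
d8 = 83/10
d9 = 68/5
endpoint = (457/30, 114/5)

Apply edit: d2 := 19/3
  d4 = d1 + d3 = 23/5
  d5 = d2/5 + d3 = 64/15
  d6 = d5 - d3*4 + d4 = -47/15
  d7 = d3/5 - d6 = 56/15
  d8 = d7 + d3 - d6/2 = 83/10
  d9 = 3 + d4*3 - d1*2 = 68/5
Walk from origin (0, 0):
  seg 1: left by d1 = 8/5 → (-8/5, 0)
  seg 2: right by d6 = -47/15 → (-71/15, 0)
  seg 3: right by d1 = 8/5 → (-47/15, 0)
  seg 4: right by d7 = 56/15 → (3/5, 0)
  seg 5: up by d4 = 23/5 → (3/5, 23/5)
  seg 6: up by d8 = 83/10 → (3/5, 129/10)
  seg 7: right by d2 = 19/3 → (104/15, 129/10)
  seg 8: right by d8 = 83/10 → (457/30, 129/10)
  seg 9: up by d8 = 83/10 → (457/30, 106/5)
  seg 10: up by d1 = 8/5 → (457/30, 114/5)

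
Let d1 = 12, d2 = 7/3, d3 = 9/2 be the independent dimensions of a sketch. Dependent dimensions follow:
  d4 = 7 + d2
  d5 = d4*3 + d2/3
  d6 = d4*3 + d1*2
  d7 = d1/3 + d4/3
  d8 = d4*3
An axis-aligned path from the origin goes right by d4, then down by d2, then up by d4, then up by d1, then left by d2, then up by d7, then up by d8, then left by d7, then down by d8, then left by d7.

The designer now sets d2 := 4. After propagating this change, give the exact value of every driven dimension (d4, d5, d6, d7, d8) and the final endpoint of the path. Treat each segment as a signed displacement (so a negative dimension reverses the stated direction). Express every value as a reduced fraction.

Apply edit: d2 := 4
  d4 = 7 + d2 = 11
  d5 = d4*3 + d2/3 = 103/3
  d6 = d4*3 + d1*2 = 57
  d7 = d1/3 + d4/3 = 23/3
  d8 = d4*3 = 33
Walk from origin (0, 0):
  seg 1: right by d4 = 11 → (11, 0)
  seg 2: down by d2 = 4 → (11, -4)
  seg 3: up by d4 = 11 → (11, 7)
  seg 4: up by d1 = 12 → (11, 19)
  seg 5: left by d2 = 4 → (7, 19)
  seg 6: up by d7 = 23/3 → (7, 80/3)
  seg 7: up by d8 = 33 → (7, 179/3)
  seg 8: left by d7 = 23/3 → (-2/3, 179/3)
  seg 9: down by d8 = 33 → (-2/3, 80/3)
  seg 10: left by d7 = 23/3 → (-25/3, 80/3)

d4 = 11
d5 = 103/3
d6 = 57
d7 = 23/3
d8 = 33
endpoint = (-25/3, 80/3)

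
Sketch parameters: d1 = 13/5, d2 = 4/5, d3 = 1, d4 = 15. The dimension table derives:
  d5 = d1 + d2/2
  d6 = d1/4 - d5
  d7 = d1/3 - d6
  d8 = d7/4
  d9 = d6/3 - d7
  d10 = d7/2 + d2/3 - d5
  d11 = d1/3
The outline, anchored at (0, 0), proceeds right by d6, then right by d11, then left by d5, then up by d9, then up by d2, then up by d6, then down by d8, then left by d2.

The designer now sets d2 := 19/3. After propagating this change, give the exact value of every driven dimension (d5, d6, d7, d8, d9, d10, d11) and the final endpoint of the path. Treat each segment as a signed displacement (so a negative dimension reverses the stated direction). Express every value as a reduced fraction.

d5 = 173/30
d6 = -307/60
d7 = 359/60
d8 = 359/240
d9 = -346/45
d10 = -239/360
d11 = 13/15
endpoint = (-327/20, -5737/720)

Apply edit: d2 := 19/3
  d5 = d1 + d2/2 = 173/30
  d6 = d1/4 - d5 = -307/60
  d7 = d1/3 - d6 = 359/60
  d8 = d7/4 = 359/240
  d9 = d6/3 - d7 = -346/45
  d10 = d7/2 + d2/3 - d5 = -239/360
  d11 = d1/3 = 13/15
Walk from origin (0, 0):
  seg 1: right by d6 = -307/60 → (-307/60, 0)
  seg 2: right by d11 = 13/15 → (-17/4, 0)
  seg 3: left by d5 = 173/30 → (-601/60, 0)
  seg 4: up by d9 = -346/45 → (-601/60, -346/45)
  seg 5: up by d2 = 19/3 → (-601/60, -61/45)
  seg 6: up by d6 = -307/60 → (-601/60, -233/36)
  seg 7: down by d8 = 359/240 → (-601/60, -5737/720)
  seg 8: left by d2 = 19/3 → (-327/20, -5737/720)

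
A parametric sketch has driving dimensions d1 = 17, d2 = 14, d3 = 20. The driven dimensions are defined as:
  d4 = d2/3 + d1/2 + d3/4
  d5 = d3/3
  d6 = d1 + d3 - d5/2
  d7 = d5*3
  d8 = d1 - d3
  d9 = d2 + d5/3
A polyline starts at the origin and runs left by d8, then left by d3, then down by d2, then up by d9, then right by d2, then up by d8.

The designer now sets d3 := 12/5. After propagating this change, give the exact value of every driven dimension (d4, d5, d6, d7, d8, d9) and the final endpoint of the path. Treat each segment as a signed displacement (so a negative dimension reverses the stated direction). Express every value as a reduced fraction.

d4 = 413/30
d5 = 4/5
d6 = 19
d7 = 12/5
d8 = 73/5
d9 = 214/15
endpoint = (-3, 223/15)

Apply edit: d3 := 12/5
  d4 = d2/3 + d1/2 + d3/4 = 413/30
  d5 = d3/3 = 4/5
  d6 = d1 + d3 - d5/2 = 19
  d7 = d5*3 = 12/5
  d8 = d1 - d3 = 73/5
  d9 = d2 + d5/3 = 214/15
Walk from origin (0, 0):
  seg 1: left by d8 = 73/5 → (-73/5, 0)
  seg 2: left by d3 = 12/5 → (-17, 0)
  seg 3: down by d2 = 14 → (-17, -14)
  seg 4: up by d9 = 214/15 → (-17, 4/15)
  seg 5: right by d2 = 14 → (-3, 4/15)
  seg 6: up by d8 = 73/5 → (-3, 223/15)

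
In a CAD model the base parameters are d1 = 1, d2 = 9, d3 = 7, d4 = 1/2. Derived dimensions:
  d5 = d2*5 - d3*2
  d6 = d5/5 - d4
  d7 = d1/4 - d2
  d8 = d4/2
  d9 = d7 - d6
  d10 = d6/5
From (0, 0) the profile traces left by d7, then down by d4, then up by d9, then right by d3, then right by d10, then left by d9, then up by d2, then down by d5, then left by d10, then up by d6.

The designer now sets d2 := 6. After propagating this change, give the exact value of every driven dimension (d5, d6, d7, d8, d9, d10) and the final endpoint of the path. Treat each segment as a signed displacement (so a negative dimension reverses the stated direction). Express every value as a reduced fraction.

Apply edit: d2 := 6
  d5 = d2*5 - d3*2 = 16
  d6 = d5/5 - d4 = 27/10
  d7 = d1/4 - d2 = -23/4
  d8 = d4/2 = 1/4
  d9 = d7 - d6 = -169/20
  d10 = d6/5 = 27/50
Walk from origin (0, 0):
  seg 1: left by d7 = -23/4 → (23/4, 0)
  seg 2: down by d4 = 1/2 → (23/4, -1/2)
  seg 3: up by d9 = -169/20 → (23/4, -179/20)
  seg 4: right by d3 = 7 → (51/4, -179/20)
  seg 5: right by d10 = 27/50 → (1329/100, -179/20)
  seg 6: left by d9 = -169/20 → (1087/50, -179/20)
  seg 7: up by d2 = 6 → (1087/50, -59/20)
  seg 8: down by d5 = 16 → (1087/50, -379/20)
  seg 9: left by d10 = 27/50 → (106/5, -379/20)
  seg 10: up by d6 = 27/10 → (106/5, -65/4)

d5 = 16
d6 = 27/10
d7 = -23/4
d8 = 1/4
d9 = -169/20
d10 = 27/50
endpoint = (106/5, -65/4)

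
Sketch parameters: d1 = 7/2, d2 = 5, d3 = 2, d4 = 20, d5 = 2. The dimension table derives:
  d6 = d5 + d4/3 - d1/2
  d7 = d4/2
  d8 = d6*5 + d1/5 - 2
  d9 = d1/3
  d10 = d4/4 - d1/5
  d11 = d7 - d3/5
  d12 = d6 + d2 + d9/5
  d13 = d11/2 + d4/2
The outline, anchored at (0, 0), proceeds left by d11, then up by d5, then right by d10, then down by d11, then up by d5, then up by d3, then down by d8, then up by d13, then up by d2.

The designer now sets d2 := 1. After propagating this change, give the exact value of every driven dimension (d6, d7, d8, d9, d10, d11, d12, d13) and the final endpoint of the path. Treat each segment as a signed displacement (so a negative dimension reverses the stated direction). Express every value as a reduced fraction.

Apply edit: d2 := 1
  d6 = d5 + d4/3 - d1/2 = 83/12
  d7 = d4/2 = 10
  d8 = d6*5 + d1/5 - 2 = 1997/60
  d9 = d1/3 = 7/6
  d10 = d4/4 - d1/5 = 43/10
  d11 = d7 - d3/5 = 48/5
  d12 = d6 + d2 + d9/5 = 163/20
  d13 = d11/2 + d4/2 = 74/5
Walk from origin (0, 0):
  seg 1: left by d11 = 48/5 → (-48/5, 0)
  seg 2: up by d5 = 2 → (-48/5, 2)
  seg 3: right by d10 = 43/10 → (-53/10, 2)
  seg 4: down by d11 = 48/5 → (-53/10, -38/5)
  seg 5: up by d5 = 2 → (-53/10, -28/5)
  seg 6: up by d3 = 2 → (-53/10, -18/5)
  seg 7: down by d8 = 1997/60 → (-53/10, -2213/60)
  seg 8: up by d13 = 74/5 → (-53/10, -265/12)
  seg 9: up by d2 = 1 → (-53/10, -253/12)

d6 = 83/12
d7 = 10
d8 = 1997/60
d9 = 7/6
d10 = 43/10
d11 = 48/5
d12 = 163/20
d13 = 74/5
endpoint = (-53/10, -253/12)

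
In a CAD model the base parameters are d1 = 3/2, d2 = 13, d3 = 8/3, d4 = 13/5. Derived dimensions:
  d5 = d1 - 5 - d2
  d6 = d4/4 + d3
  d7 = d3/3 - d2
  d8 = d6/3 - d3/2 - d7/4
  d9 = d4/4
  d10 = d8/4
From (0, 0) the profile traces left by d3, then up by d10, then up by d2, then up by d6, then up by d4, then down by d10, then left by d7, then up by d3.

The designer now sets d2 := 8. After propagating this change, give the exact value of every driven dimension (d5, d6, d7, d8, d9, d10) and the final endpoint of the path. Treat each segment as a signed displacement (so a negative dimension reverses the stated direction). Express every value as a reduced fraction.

Apply edit: d2 := 8
  d5 = d1 - 5 - d2 = -23/2
  d6 = d4/4 + d3 = 199/60
  d7 = d3/3 - d2 = -64/9
  d8 = d6/3 - d3/2 - d7/4 = 31/20
  d9 = d4/4 = 13/20
  d10 = d8/4 = 31/80
Walk from origin (0, 0):
  seg 1: left by d3 = 8/3 → (-8/3, 0)
  seg 2: up by d10 = 31/80 → (-8/3, 31/80)
  seg 3: up by d2 = 8 → (-8/3, 671/80)
  seg 4: up by d6 = 199/60 → (-8/3, 2809/240)
  seg 5: up by d4 = 13/5 → (-8/3, 3433/240)
  seg 6: down by d10 = 31/80 → (-8/3, 167/12)
  seg 7: left by d7 = -64/9 → (40/9, 167/12)
  seg 8: up by d3 = 8/3 → (40/9, 199/12)

d5 = -23/2
d6 = 199/60
d7 = -64/9
d8 = 31/20
d9 = 13/20
d10 = 31/80
endpoint = (40/9, 199/12)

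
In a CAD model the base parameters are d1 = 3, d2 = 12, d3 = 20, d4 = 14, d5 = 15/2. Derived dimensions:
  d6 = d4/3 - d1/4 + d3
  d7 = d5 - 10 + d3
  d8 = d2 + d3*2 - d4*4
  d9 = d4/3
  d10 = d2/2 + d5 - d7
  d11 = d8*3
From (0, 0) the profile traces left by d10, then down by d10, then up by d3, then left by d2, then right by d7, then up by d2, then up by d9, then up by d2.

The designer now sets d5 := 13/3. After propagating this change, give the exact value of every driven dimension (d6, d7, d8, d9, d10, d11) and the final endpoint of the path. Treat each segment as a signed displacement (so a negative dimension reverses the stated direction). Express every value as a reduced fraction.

Apply edit: d5 := 13/3
  d6 = d4/3 - d1/4 + d3 = 287/12
  d7 = d5 - 10 + d3 = 43/3
  d8 = d2 + d3*2 - d4*4 = -4
  d9 = d4/3 = 14/3
  d10 = d2/2 + d5 - d7 = -4
  d11 = d8*3 = -12
Walk from origin (0, 0):
  seg 1: left by d10 = -4 → (4, 0)
  seg 2: down by d10 = -4 → (4, 4)
  seg 3: up by d3 = 20 → (4, 24)
  seg 4: left by d2 = 12 → (-8, 24)
  seg 5: right by d7 = 43/3 → (19/3, 24)
  seg 6: up by d2 = 12 → (19/3, 36)
  seg 7: up by d9 = 14/3 → (19/3, 122/3)
  seg 8: up by d2 = 12 → (19/3, 158/3)

d6 = 287/12
d7 = 43/3
d8 = -4
d9 = 14/3
d10 = -4
d11 = -12
endpoint = (19/3, 158/3)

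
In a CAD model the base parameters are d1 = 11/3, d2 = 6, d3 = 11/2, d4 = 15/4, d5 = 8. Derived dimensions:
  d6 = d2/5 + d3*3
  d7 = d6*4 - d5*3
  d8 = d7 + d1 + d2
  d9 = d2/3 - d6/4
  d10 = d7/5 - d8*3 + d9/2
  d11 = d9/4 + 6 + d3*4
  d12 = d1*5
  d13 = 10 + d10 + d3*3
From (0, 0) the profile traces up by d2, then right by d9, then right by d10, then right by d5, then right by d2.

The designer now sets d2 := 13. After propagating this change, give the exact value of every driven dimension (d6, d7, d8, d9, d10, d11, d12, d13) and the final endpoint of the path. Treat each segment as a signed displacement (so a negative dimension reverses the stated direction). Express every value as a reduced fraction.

Apply edit: d2 := 13
  d6 = d2/5 + d3*3 = 191/10
  d7 = d6*4 - d5*3 = 262/5
  d8 = d7 + d1 + d2 = 1036/15
  d9 = d2/3 - d6/4 = -53/120
  d10 = d7/5 - d8*3 + d9/2 = -236329/1200
  d11 = d9/4 + 6 + d3*4 = 13387/480
  d12 = d1*5 = 55/3
  d13 = 10 + d10 + d3*3 = -204529/1200
Walk from origin (0, 0):
  seg 1: up by d2 = 13 → (0, 13)
  seg 2: right by d9 = -53/120 → (-53/120, 13)
  seg 3: right by d10 = -236329/1200 → (-78953/400, 13)
  seg 4: right by d5 = 8 → (-75753/400, 13)
  seg 5: right by d2 = 13 → (-70553/400, 13)

d6 = 191/10
d7 = 262/5
d8 = 1036/15
d9 = -53/120
d10 = -236329/1200
d11 = 13387/480
d12 = 55/3
d13 = -204529/1200
endpoint = (-70553/400, 13)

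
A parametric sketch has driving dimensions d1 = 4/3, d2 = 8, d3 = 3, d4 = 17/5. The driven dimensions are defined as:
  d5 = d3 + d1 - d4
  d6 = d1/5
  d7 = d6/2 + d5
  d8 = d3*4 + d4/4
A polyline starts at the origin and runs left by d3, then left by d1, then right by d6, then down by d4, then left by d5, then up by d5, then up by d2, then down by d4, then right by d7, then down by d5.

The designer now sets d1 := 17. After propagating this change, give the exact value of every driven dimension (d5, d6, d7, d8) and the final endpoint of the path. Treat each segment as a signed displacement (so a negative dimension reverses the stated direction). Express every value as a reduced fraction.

d5 = 83/5
d6 = 17/5
d7 = 183/10
d8 = 257/20
endpoint = (-149/10, 6/5)

Apply edit: d1 := 17
  d5 = d3 + d1 - d4 = 83/5
  d6 = d1/5 = 17/5
  d7 = d6/2 + d5 = 183/10
  d8 = d3*4 + d4/4 = 257/20
Walk from origin (0, 0):
  seg 1: left by d3 = 3 → (-3, 0)
  seg 2: left by d1 = 17 → (-20, 0)
  seg 3: right by d6 = 17/5 → (-83/5, 0)
  seg 4: down by d4 = 17/5 → (-83/5, -17/5)
  seg 5: left by d5 = 83/5 → (-166/5, -17/5)
  seg 6: up by d5 = 83/5 → (-166/5, 66/5)
  seg 7: up by d2 = 8 → (-166/5, 106/5)
  seg 8: down by d4 = 17/5 → (-166/5, 89/5)
  seg 9: right by d7 = 183/10 → (-149/10, 89/5)
  seg 10: down by d5 = 83/5 → (-149/10, 6/5)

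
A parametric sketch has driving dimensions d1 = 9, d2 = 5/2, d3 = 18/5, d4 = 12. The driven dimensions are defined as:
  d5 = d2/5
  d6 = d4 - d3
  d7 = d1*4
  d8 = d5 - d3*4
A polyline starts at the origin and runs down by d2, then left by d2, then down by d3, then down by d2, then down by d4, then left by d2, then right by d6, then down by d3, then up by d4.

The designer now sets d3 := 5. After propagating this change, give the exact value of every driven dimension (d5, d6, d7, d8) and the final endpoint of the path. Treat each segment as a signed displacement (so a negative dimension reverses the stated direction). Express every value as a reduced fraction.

Apply edit: d3 := 5
  d5 = d2/5 = 1/2
  d6 = d4 - d3 = 7
  d7 = d1*4 = 36
  d8 = d5 - d3*4 = -39/2
Walk from origin (0, 0):
  seg 1: down by d2 = 5/2 → (0, -5/2)
  seg 2: left by d2 = 5/2 → (-5/2, -5/2)
  seg 3: down by d3 = 5 → (-5/2, -15/2)
  seg 4: down by d2 = 5/2 → (-5/2, -10)
  seg 5: down by d4 = 12 → (-5/2, -22)
  seg 6: left by d2 = 5/2 → (-5, -22)
  seg 7: right by d6 = 7 → (2, -22)
  seg 8: down by d3 = 5 → (2, -27)
  seg 9: up by d4 = 12 → (2, -15)

d5 = 1/2
d6 = 7
d7 = 36
d8 = -39/2
endpoint = (2, -15)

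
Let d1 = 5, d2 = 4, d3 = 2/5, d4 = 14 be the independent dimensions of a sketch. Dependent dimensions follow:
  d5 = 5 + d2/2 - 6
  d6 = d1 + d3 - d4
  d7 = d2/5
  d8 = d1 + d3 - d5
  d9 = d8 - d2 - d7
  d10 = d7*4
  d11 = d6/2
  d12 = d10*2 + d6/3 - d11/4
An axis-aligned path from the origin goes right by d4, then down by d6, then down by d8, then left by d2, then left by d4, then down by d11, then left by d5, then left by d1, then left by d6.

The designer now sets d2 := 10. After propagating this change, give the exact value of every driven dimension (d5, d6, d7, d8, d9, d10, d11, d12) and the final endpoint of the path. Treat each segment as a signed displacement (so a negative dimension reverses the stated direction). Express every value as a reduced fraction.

Apply edit: d2 := 10
  d5 = 5 + d2/2 - 6 = 4
  d6 = d1 + d3 - d4 = -43/5
  d7 = d2/5 = 2
  d8 = d1 + d3 - d5 = 7/5
  d9 = d8 - d2 - d7 = -53/5
  d10 = d7*4 = 8
  d11 = d6/2 = -43/10
  d12 = d10*2 + d6/3 - d11/4 = 341/24
Walk from origin (0, 0):
  seg 1: right by d4 = 14 → (14, 0)
  seg 2: down by d6 = -43/5 → (14, 43/5)
  seg 3: down by d8 = 7/5 → (14, 36/5)
  seg 4: left by d2 = 10 → (4, 36/5)
  seg 5: left by d4 = 14 → (-10, 36/5)
  seg 6: down by d11 = -43/10 → (-10, 23/2)
  seg 7: left by d5 = 4 → (-14, 23/2)
  seg 8: left by d1 = 5 → (-19, 23/2)
  seg 9: left by d6 = -43/5 → (-52/5, 23/2)

d5 = 4
d6 = -43/5
d7 = 2
d8 = 7/5
d9 = -53/5
d10 = 8
d11 = -43/10
d12 = 341/24
endpoint = (-52/5, 23/2)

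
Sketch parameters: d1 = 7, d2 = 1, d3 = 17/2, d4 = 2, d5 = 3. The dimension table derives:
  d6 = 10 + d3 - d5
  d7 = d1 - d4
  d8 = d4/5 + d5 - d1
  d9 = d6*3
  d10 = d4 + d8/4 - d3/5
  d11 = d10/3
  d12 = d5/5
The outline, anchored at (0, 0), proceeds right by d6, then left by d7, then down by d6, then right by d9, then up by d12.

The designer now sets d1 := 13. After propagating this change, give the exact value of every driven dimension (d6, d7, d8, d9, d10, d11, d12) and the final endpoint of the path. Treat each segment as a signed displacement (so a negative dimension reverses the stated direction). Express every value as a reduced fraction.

d6 = 31/2
d7 = 11
d8 = -48/5
d9 = 93/2
d10 = -21/10
d11 = -7/10
d12 = 3/5
endpoint = (51, -149/10)

Apply edit: d1 := 13
  d6 = 10 + d3 - d5 = 31/2
  d7 = d1 - d4 = 11
  d8 = d4/5 + d5 - d1 = -48/5
  d9 = d6*3 = 93/2
  d10 = d4 + d8/4 - d3/5 = -21/10
  d11 = d10/3 = -7/10
  d12 = d5/5 = 3/5
Walk from origin (0, 0):
  seg 1: right by d6 = 31/2 → (31/2, 0)
  seg 2: left by d7 = 11 → (9/2, 0)
  seg 3: down by d6 = 31/2 → (9/2, -31/2)
  seg 4: right by d9 = 93/2 → (51, -31/2)
  seg 5: up by d12 = 3/5 → (51, -149/10)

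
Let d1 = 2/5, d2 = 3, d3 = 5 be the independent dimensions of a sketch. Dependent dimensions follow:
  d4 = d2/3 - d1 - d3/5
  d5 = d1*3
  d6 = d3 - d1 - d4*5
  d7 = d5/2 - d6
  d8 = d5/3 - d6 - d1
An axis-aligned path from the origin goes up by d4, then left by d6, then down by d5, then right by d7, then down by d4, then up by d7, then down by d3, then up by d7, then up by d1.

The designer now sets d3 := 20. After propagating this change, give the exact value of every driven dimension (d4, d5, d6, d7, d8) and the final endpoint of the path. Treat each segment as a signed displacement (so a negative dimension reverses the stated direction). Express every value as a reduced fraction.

d4 = -17/5
d5 = 6/5
d6 = 183/5
d7 = -36
d8 = -183/5
endpoint = (-363/5, -464/5)

Apply edit: d3 := 20
  d4 = d2/3 - d1 - d3/5 = -17/5
  d5 = d1*3 = 6/5
  d6 = d3 - d1 - d4*5 = 183/5
  d7 = d5/2 - d6 = -36
  d8 = d5/3 - d6 - d1 = -183/5
Walk from origin (0, 0):
  seg 1: up by d4 = -17/5 → (0, -17/5)
  seg 2: left by d6 = 183/5 → (-183/5, -17/5)
  seg 3: down by d5 = 6/5 → (-183/5, -23/5)
  seg 4: right by d7 = -36 → (-363/5, -23/5)
  seg 5: down by d4 = -17/5 → (-363/5, -6/5)
  seg 6: up by d7 = -36 → (-363/5, -186/5)
  seg 7: down by d3 = 20 → (-363/5, -286/5)
  seg 8: up by d7 = -36 → (-363/5, -466/5)
  seg 9: up by d1 = 2/5 → (-363/5, -464/5)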